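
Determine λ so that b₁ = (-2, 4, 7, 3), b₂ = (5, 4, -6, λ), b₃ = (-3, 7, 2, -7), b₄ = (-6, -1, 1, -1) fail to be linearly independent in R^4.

The set is linearly dependent precisely when det[b₁; b₂; b₃; b₄] = 0.
The determinant works out to 261*λ + 2349.
Solving 261*λ + 2349 = 0 yields λ = -9.

λ = -9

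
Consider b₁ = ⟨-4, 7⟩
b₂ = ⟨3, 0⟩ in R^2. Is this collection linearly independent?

Row-reduce the matrix whose columns are b₁, b₂.
The reduction yields 2 nonzero rows, so the rank is 2.
Since rank = 2 (the number of vectors), the set is linearly independent.

linearly independent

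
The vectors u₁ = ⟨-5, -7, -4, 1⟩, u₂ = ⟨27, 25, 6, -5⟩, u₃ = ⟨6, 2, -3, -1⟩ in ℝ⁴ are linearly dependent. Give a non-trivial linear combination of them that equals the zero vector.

3u₁ + u₂ - 2u₃ = 0

Row-reduce the matrix with u₁, u₂, u₃ as columns; the null space gives the coefficients.
One solution (up to scaling) is (3, 1, -2).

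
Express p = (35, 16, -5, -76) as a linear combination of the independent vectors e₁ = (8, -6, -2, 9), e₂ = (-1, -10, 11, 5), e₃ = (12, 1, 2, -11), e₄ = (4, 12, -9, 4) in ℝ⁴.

Solve the system with e₁, e₂, e₃, e₄ as columns and p as the right-hand side.
Row-reducing the augmented matrix gives the unique coefficients (c₁, …, c₄) = (-1, -3, 4, -2).

p = -e₁ - 3e₂ + 4e₃ - 2e₄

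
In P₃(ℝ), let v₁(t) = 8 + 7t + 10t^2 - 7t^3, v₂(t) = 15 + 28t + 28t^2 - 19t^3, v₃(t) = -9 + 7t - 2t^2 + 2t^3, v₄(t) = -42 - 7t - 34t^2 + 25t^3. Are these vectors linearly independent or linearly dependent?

Take coordinates with respect to the standard basis {1, t, …, t^3}.
The matrix [v₁|v₂|v₃|v₄] has determinant 0.
A zero determinant means the columns are linearly dependent.

linearly dependent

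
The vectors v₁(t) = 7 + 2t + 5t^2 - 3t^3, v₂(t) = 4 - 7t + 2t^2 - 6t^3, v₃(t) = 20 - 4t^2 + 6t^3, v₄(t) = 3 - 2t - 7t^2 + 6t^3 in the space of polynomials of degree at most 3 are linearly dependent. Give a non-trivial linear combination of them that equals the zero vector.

2v₁ - v₃ + 2v₄ = 0

Take coordinates with respect to {1, t, …, t^3}.
Set up α₁v₁ + … + α₄v₄ = 0 and solve the homogeneous system.
One solution (up to scaling) is (2, 0, -1, 2).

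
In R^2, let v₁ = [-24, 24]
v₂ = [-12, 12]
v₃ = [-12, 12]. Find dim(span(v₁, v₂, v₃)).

Form the matrix with v₁, v₂, v₃ as columns and reduce.
Exactly 1 pivot survives; hence the rank is 1.
(With 3 elements in a 2-dimensional space the rank is at most 2.)

dim = 1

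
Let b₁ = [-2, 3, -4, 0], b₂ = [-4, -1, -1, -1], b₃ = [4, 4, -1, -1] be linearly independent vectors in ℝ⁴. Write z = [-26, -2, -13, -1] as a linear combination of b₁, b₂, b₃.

Since b₁, b₂, b₃ are independent, the coefficients expressing z are uniquely determined by a linear system.
Row-reducing the augmented matrix gives the unique coefficients (α₁, α₂, α₃) = (3, 3, -2).

z = 3b₁ + 3b₂ - 2b₃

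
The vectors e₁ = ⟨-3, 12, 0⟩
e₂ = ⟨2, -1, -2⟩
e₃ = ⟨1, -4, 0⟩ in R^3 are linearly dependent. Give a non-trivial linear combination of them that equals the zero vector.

Solve the homogeneous system with e₁, e₂, e₃ as columns by row-reducing the coefficient matrix.
A generator of the null space is (1, 0, 3).

e₁ + 3e₃ = 0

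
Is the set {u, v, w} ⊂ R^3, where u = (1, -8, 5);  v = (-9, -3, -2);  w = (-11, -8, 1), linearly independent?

Form the 3×3 matrix with these as columns; its determinant is -72.
A nonzero determinant means the columns are linearly independent.

linearly independent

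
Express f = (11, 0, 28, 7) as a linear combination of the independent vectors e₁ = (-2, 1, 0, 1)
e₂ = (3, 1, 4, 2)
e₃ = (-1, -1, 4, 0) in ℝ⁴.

f = -e₁ + 4e₂ + 3e₃

Since e₁, e₂, e₃ are independent, the coefficients expressing f are uniquely determined by a linear system.
Row-reducing the augmented matrix gives the unique coefficients (α₁, α₂, α₃) = (-1, 4, 3).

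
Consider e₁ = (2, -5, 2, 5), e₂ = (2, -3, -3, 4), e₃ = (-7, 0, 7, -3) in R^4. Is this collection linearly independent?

Row-reduce the matrix whose columns are e₁, e₂, e₃.
The reduction yields 3 nonzero rows, so the rank is 3.
Since rank = 3 (the number of vectors), the set is linearly independent.

linearly independent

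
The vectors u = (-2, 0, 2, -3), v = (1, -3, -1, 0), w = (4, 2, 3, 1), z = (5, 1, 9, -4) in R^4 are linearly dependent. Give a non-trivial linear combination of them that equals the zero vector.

2u + v + 2w - z = 0

Write the vectors as columns of a matrix and find a nonzero vector in its null space.
The free variable yields coefficients (2, 1, 2, -1) (any nonzero multiple also works).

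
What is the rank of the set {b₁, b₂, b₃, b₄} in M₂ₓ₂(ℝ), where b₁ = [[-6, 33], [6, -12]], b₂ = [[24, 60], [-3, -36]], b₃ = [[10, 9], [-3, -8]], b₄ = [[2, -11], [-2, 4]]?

2

Pass to coordinate vectors with respect to the basis {E₁₁, E₁₂, E₂₁, E₂₂}.
Row-reduce the 4×4 matrix with these as rows.
Reduction leaves 2 leading entries, giving rank 2.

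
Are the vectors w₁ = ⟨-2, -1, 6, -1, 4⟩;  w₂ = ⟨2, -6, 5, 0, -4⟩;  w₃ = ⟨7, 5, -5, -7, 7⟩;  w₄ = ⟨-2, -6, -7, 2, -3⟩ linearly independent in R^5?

Place the vectors as rows of a 4×5 matrix and reduce to echelon form.
The reduction yields 4 nonzero rows, so the rank is 4.
Since rank = 4 (the number of vectors), the set is linearly independent.

linearly independent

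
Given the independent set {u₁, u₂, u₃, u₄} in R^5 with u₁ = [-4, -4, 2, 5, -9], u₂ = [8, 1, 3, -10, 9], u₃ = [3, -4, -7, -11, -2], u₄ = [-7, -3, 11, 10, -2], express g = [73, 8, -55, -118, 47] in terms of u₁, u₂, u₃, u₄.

g = -u₁ + 4u₂ + 3u₃ - 4u₄

Since u₁, u₂, u₃, u₄ are independent, the coefficients expressing g are uniquely determined by a linear system.
Back-substitution yields (α₁, …, α₄) = (-1, 4, 3, -4).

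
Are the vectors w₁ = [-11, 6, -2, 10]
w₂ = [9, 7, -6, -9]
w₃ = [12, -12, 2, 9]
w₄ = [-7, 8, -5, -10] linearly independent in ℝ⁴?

Form the 4×4 matrix with these as columns; its determinant is -10425.
A nonzero determinant means the columns are linearly independent.

linearly independent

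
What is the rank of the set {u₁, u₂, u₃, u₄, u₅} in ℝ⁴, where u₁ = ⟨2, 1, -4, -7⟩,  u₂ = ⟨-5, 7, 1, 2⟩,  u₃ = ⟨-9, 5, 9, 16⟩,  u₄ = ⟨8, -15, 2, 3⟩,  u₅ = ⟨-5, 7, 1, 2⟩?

rank 2

Form the matrix with u₁, u₂, u₃, u₄, u₅ as columns and reduce.
Exactly 2 pivots survive; hence the rank is 2.
(With 5 elements in a 4-dimensional space the rank is at most 4.)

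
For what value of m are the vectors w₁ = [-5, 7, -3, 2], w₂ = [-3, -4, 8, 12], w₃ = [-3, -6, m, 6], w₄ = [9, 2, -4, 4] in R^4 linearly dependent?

m = 39/5

The vectors are dependent exactly when the determinant of the matrix with rows w₁, w₂, w₃, w₄ vanishes.
Cofactor expansion gives det = 1100*m - 8580.
Solving 1100*m - 8580 = 0 yields m = 39/5.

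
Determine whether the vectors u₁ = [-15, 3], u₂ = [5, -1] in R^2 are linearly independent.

Form the 2×2 matrix with these as columns; its determinant is 0.
A zero determinant means the columns are linearly dependent.
Indeed u₁ + 3u₂ = 0.

linearly dependent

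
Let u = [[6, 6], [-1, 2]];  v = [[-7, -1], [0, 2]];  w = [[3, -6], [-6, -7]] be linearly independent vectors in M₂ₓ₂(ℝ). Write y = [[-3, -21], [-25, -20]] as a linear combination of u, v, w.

y = u + 3v + 4w

Identify each element with its coordinate vector in ℝ⁴ via {E₁₁, E₁₂, E₂₁, E₂₂}.
Write y = c₁u + … + c₃w and equate components.
The system has the unique solution (c₁, c₂, c₃) = (1, 3, 4).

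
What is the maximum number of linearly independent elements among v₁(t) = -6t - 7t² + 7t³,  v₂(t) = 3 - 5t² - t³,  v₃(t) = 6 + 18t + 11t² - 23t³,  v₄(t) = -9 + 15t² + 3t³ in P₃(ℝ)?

2

Use coordinates relative to {1, t, …, t³}.
Put the 4×4 matrix [v₁|v₂|v₃|v₄] into echelon form.
There are 2 pivot columns, so rank = 2.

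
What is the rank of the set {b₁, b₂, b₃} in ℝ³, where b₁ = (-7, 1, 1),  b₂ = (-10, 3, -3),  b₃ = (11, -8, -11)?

3

Put the 3×3 matrix [b₁|b₂|b₃] into echelon form.
Reduction leaves 3 leading entries, giving rank 3.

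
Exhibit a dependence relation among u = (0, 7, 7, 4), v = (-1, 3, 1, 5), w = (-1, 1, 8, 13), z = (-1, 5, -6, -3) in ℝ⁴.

Row-reduce the matrix with u, v, w, z as columns; the null space gives the coefficients.
The free variable yields coefficients (0, 2, -1, -1) (any nonzero multiple also works).

2v - w - z = 0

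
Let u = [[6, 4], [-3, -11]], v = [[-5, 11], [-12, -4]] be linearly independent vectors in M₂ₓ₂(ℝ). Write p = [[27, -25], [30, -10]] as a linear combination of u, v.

Take coordinate vectors relative to {E₁₁, E₁₂, E₂₁, E₂₂}.
Set up the augmented matrix [u | v | p] and row-reduce.
Row-reducing the augmented matrix gives the unique coefficients (c₁, c₂) = (2, -3).

p = 2u - 3v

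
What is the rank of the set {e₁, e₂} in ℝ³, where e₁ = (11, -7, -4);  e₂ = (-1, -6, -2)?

rank 2

Apply Gaussian elimination to the matrix whose rows are e₁, e₂.
The echelon form has 2 nonzero rows, so the rank is 2.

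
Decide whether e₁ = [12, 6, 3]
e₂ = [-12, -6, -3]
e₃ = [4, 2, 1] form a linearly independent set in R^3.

linearly dependent

Row-reduce the matrix whose columns are e₁, e₂, e₃.
The reduction yields 1 nonzero row, so the rank is 1.
Since rank 1 < 3, the set is linearly dependent.
Indeed e₁ + e₂ = 0.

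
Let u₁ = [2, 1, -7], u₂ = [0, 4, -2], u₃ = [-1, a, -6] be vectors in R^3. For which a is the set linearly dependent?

The set is linearly dependent precisely when det[u₁; u₂; u₃] = 0.
Expanding, det = 4*a - 74.
This vanishes exactly when a = 37/2.

a = 37/2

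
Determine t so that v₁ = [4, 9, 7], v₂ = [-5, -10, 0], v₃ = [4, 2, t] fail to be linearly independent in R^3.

The vectors are dependent exactly when the determinant of the matrix with rows v₁, v₂, v₃ vanishes.
Cofactor expansion gives det = 5*t + 210.
Solving 5*t + 210 = 0 yields t = -42.

t = -42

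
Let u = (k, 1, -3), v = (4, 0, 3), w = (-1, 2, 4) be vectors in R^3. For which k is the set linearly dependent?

Place the vectors as rows of a 3×3 matrix; dependence ⇔ determinant zero.
Expanding, det = -6*k - 43.
This vanishes exactly when k = -43/6.

k = -43/6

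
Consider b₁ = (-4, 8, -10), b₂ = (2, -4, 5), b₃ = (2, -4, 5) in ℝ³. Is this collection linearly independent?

Form the 3×3 matrix with these as columns; its determinant is 0.
A zero determinant means the columns are linearly dependent.
Indeed b₁ + 2b₂ = 0.

linearly dependent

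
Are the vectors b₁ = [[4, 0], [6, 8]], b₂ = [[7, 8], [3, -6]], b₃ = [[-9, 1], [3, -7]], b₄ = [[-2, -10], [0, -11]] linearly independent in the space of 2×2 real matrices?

Write each element as a coordinate vector in ℝ⁴ using {E₁₁, E₁₂, E₂₁, E₂₂}.
The matrix [b₁|b₂|b₃|b₄] has determinant -15102.
A nonzero determinant means the columns are linearly independent.

linearly independent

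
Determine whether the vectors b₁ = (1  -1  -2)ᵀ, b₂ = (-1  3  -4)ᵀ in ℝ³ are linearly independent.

Row-reduce the matrix whose columns are b₁, b₂.
The reduction yields 2 nonzero rows, so the rank is 2.
Since rank = 2 (the number of vectors), the set is linearly independent.

linearly independent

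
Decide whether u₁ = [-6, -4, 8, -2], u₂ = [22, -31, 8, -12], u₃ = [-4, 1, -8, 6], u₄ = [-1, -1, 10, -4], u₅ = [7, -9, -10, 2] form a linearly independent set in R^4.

linearly dependent

There are 5 vectors in a 4-dimensional space, so they cannot be linearly independent.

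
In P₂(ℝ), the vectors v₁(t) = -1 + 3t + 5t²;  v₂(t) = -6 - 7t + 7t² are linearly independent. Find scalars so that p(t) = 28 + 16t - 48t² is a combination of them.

p = -4v₁ - 4v₂

Work in coordinates with respect to the standard basis {1, t, t²}.
Set up the augmented matrix [v₁ | v₂ | p] and row-reduce.
Back-substitution yields (α₁, α₂) = (-4, -4).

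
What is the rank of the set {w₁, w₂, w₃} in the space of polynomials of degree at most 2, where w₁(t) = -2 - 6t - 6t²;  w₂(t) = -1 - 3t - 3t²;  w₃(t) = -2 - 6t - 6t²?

1

Pass to coordinate vectors with respect to the basis {1, t, t²}.
Put the 3×3 matrix [w₁|w₂|w₃] into echelon form.
The echelon form has 1 nonzero row, so the rank is 1.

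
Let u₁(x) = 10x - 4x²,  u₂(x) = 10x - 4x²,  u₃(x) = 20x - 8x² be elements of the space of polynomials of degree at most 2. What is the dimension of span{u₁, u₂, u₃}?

Pass to coordinate vectors with respect to the basis {1, x, x²}.
Apply Gaussian elimination to the matrix whose rows are u₁, u₂, u₃.
Exactly 1 pivot survives; hence the rank is 1.

1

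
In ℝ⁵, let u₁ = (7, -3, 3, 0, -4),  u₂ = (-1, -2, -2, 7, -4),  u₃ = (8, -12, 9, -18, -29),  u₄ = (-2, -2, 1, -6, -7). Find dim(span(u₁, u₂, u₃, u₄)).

Apply Gaussian elimination to the matrix whose rows are u₁, u₂, u₃, u₄.
The echelon form has 3 nonzero rows, so the rank is 3.

3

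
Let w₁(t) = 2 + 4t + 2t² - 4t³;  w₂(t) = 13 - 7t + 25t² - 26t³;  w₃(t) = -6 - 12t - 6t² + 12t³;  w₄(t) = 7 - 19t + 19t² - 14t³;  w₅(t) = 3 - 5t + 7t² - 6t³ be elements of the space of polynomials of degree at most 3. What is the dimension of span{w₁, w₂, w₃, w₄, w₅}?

2

Represent each element by its coordinate vector in ℝ⁴.
Put the 4×5 matrix [w₁|w₂|w₃|w₄|w₅] into echelon form.
The echelon form has 2 nonzero rows, so the rank is 2.
(With 5 elements in a 4-dimensional space the rank is at most 4.)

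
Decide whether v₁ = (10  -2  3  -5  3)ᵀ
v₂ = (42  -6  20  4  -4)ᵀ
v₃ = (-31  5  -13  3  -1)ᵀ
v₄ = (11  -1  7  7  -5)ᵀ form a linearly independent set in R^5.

linearly dependent

Row-reduce the matrix whose columns are v₁, v₂, v₃, v₄.
The reduction yields 2 nonzero rows, so the rank is 2.
Since rank 2 < 4, the set is linearly dependent.
Indeed 2v₁ + v₂ + 2v₃ = 0.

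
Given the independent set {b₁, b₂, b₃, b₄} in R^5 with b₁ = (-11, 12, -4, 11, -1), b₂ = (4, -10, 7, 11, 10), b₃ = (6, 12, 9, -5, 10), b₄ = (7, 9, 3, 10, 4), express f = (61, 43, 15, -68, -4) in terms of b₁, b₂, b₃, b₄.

Set up the augmented matrix [b₁ | b₂ | b₃ | b₄ | f] and row-reduce.
Back-substitution yields (c₁, …, c₄) = (-4, -4, 2, 3).

f = -4b₁ - 4b₂ + 2b₃ + 3b₄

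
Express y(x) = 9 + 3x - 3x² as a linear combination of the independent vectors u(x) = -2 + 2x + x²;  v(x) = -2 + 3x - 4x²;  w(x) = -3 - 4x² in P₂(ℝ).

y = -3u + 3v - 3w

Work in coordinates with respect to the standard basis {1, x, x²}.
Set up the augmented matrix [u | v | w | y] and row-reduce.
The system has the unique solution (α₁, α₂, α₃) = (-3, 3, -3).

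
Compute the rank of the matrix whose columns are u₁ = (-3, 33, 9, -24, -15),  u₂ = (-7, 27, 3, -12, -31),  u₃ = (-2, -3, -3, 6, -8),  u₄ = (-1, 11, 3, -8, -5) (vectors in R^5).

Row-reduce the 4×5 matrix with these as rows.
Exactly 2 pivots survive; hence the rank is 2.

rank 2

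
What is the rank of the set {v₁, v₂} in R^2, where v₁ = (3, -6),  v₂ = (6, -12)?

Put the 2×2 matrix [v₁|v₂] into echelon form.
Exactly 1 pivot survives; hence the rank is 1.

1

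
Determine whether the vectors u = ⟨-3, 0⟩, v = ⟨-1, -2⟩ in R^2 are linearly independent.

Place the vectors as rows of a 2×2 matrix and reduce to echelon form.
The reduction yields 2 nonzero rows, so the rank is 2.
Since rank = 2 (the number of vectors), the set is linearly independent.

linearly independent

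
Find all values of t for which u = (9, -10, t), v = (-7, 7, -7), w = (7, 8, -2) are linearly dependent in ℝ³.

t = 48/5

The vectors are dependent exactly when the determinant of the matrix with rows u, v, w vanishes.
Expanding, det = 1008 - 105*t.
Setting this to zero gives t = 48/5.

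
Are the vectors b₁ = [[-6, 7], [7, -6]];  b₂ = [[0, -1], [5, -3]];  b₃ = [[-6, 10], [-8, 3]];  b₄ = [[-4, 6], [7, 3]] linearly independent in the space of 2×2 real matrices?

linearly dependent

Write each element as a coordinate vector in ℝ⁴ using {E₁₁, E₁₂, E₂₁, E₂₂}.
Place the vectors as rows of a 4×4 matrix and reduce to echelon form.
The reduction yields 3 nonzero rows, so the rank is 3.
Since rank 3 < 4, the set is linearly dependent.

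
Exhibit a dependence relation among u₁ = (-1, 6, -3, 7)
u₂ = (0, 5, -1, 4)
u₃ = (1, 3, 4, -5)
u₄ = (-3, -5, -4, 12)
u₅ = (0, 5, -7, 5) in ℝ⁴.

u₁ - 2u₃ - u₄ - u₅ = 0

Row-reduce the matrix with u₁, u₂, u₃, u₄, u₅ as columns; the null space gives the coefficients.
A generator of the null space is (1, 0, -2, -1, -1).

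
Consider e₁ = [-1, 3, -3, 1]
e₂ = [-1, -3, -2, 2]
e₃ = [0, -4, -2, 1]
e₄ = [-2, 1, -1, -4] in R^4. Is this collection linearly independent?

Form the 4×4 matrix with these as columns; its determinant is 101.
A nonzero determinant means the columns are linearly independent.

linearly independent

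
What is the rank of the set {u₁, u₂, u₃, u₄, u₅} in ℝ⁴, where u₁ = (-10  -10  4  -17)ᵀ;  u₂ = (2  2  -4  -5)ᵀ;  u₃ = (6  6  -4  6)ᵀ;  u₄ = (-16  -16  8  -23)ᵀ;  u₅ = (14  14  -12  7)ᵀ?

Apply Gaussian elimination to the matrix whose rows are u₁, u₂, u₃, u₄, u₅.
There are 2 pivot columns, so rank = 2.
(With 5 elements in a 4-dimensional space the rank is at most 4.)

rank 2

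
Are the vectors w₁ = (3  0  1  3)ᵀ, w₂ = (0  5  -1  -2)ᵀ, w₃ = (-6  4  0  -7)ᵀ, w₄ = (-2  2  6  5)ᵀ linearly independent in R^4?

linearly independent

The matrix [w₁|w₂|w₃|w₄] has determinant 264.
A nonzero determinant means the columns are linearly independent.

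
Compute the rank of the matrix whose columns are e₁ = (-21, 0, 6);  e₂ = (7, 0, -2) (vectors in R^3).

rank 1

Row-reduce the 2×3 matrix with these as rows.
The echelon form has 1 nonzero row, so the rank is 1.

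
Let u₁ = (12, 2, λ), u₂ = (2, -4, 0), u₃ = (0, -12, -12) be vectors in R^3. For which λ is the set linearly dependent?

Place the vectors as rows of a 3×3 matrix; dependence ⇔ determinant zero.
Expanding, det = 624 - 24*λ.
Solving 624 - 24*λ = 0 yields λ = 26.

λ = 26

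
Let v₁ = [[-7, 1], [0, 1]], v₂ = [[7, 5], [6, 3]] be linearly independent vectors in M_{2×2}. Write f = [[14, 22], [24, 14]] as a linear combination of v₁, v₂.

f = 2v₁ + 4v₂

Identify each element with its coordinate vector in ℝ⁴ via {E₁₁, E₁₂, E₂₁, E₂₂}.
Write f = c₁v₁ + c₂v₂ and equate components.
Row-reducing the augmented matrix gives the unique coefficients (c₁, c₂) = (2, 4).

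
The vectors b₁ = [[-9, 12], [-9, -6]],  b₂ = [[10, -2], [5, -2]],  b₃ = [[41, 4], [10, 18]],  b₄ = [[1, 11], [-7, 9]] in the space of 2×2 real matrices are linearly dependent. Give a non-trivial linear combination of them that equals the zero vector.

Pass to coordinate vectors relative to the basis {E₁₁, E₁₂, E₂₁, E₂₂}.
Row-reduce the matrix with b₁, b₂, b₃, b₄ as columns; the null space gives the coefficients.
One solution (up to scaling) is (1, -3, 1, -2).

b₁ - 3b₂ + b₃ - 2b₄ = 0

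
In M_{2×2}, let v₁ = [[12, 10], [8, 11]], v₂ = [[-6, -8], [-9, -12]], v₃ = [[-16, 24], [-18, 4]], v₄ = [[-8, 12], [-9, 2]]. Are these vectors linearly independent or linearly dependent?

linearly dependent

Take coordinates with respect to the standard basis {E₁₁, E₁₂, E₂₁, E₂₂}.
Form the 4×4 matrix with these as columns; its determinant is 0.
A zero determinant means the columns are linearly dependent.
Indeed v₃ - 2v₄ = 0.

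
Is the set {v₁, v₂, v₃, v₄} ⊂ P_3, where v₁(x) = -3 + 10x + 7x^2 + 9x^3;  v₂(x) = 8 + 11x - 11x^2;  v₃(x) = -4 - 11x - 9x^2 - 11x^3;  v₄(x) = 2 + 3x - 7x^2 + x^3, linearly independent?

linearly independent

Take coordinates with respect to the standard basis {1, x, …, x^3}.
The matrix [v₁|v₂|v₃|v₄] has determinant 4914.
A nonzero determinant means the columns are linearly independent.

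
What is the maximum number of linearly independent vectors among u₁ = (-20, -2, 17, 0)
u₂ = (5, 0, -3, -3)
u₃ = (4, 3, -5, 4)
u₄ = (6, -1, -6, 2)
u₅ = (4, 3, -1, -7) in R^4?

4

Put the 4×5 matrix [u₁|u₂|u₃|u₄|u₅] into echelon form.
The echelon form has 4 nonzero rows, so the rank is 4.
(With 5 elements in a 4-dimensional space the rank is at most 4.)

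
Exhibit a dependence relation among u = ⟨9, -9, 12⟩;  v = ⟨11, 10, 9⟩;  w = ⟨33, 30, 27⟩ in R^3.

Write the vectors as columns of a matrix and find a nonzero vector in its null space.
One solution (up to scaling) is (0, 3, -1).

3v - w = 0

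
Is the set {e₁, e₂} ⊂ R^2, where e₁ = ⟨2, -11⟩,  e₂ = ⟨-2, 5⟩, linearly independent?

Place the vectors as rows of a 2×2 matrix and reduce to echelon form.
The reduction yields 2 nonzero rows, so the rank is 2.
Since rank = 2 (the number of vectors), the set is linearly independent.

linearly independent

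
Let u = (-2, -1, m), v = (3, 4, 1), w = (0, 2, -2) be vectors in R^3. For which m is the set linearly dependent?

m = -7/3

The vectors are dependent exactly when the determinant of the matrix with rows u, v, w vanishes.
The determinant works out to 6*m + 14.
This vanishes exactly when m = -7/3.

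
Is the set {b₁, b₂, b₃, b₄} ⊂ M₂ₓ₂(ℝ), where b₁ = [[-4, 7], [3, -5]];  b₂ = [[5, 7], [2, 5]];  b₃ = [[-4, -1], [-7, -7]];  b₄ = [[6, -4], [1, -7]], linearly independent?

linearly independent

Take coordinates with respect to the standard basis {E₁₁, E₁₂, E₂₁, E₂₂}.
Row-reduce the matrix whose columns are b₁, b₂, b₃, b₄.
The reduction yields 4 nonzero rows, so the rank is 4.
Since rank = 4 (the number of vectors), the set is linearly independent.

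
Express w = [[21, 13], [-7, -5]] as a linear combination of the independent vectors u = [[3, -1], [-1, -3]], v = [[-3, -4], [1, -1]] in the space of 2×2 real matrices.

w = 3u - 4v

Take coordinate vectors relative to {E₁₁, E₁₂, E₂₁, E₂₂}.
Solve the system with u, v as columns and w as the right-hand side.
Back-substitution yields (c₁, c₂) = (3, -4).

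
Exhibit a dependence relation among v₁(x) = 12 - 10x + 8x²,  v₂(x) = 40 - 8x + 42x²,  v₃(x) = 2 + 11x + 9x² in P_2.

3v₁ - v₂ + 2v₃ = 0

Pass to coordinate vectors relative to the basis {1, x, x²}.
Write the vectors as columns of a matrix and find a nonzero vector in its null space.
The free variable yields coefficients (3, -1, 2) (any nonzero multiple also works).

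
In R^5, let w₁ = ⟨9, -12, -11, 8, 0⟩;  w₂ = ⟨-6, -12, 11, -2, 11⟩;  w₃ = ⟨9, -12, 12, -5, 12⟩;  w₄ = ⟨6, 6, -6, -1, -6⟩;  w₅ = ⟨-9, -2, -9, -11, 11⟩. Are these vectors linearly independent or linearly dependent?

linearly independent

Row-reduce the matrix whose columns are w₁, w₂, w₃, w₄, w₅.
The reduction yields 5 nonzero rows, so the rank is 5.
Since rank = 5 (the number of vectors), the set is linearly independent.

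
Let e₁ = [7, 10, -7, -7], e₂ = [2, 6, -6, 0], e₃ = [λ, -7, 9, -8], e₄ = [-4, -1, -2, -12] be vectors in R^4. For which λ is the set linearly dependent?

λ = 1/9

The set is linearly dependent precisely when det[e₁; e₂; e₃; e₄] = 0.
Cofactor expansion gives det = 342*λ - 38.
Solving 342*λ - 38 = 0 yields λ = 1/9.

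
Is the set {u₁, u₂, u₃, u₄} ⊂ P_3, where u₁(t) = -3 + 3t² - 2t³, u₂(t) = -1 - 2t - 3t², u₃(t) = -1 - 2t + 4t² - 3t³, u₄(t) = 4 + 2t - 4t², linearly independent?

Write each element as a coordinate vector in ℝ⁴ using {1, t, …, t³}.
Place the vectors as rows of a 4×4 matrix and reduce to echelon form.
The reduction yields 4 nonzero rows, so the rank is 4.
Since rank = 4 (the number of vectors), the set is linearly independent.

linearly independent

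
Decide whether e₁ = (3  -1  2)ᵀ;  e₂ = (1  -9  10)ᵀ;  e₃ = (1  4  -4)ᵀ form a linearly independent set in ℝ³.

Form the 3×3 matrix with these as columns; its determinant is 0.
A zero determinant means the columns are linearly dependent.

linearly dependent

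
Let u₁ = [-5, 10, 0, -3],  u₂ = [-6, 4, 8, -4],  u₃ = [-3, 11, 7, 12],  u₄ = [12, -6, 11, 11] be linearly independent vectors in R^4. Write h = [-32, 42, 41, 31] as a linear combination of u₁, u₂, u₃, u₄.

Set up the augmented matrix [u₁ | u₂ | u₃ | u₄ | h] and row-reduce.
Row-reducing the augmented matrix gives the unique coefficients (c₁, …, c₄) = (-2, 3, 4, -1).

h = -2u₁ + 3u₂ + 4u₃ - u₄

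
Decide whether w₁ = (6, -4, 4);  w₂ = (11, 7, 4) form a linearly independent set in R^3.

linearly independent

Row-reduce the matrix whose columns are w₁, w₂.
The reduction yields 2 nonzero rows, so the rank is 2.
Since rank = 2 (the number of vectors), the set is linearly independent.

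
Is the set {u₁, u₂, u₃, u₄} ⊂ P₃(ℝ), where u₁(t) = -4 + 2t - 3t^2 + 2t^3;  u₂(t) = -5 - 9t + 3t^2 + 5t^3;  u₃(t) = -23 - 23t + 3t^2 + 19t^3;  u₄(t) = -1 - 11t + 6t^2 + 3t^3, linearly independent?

Take coordinates with respect to the standard basis {1, t, …, t^3}.
Form the 4×4 matrix with these as columns; its determinant is 0.
A zero determinant means the columns are linearly dependent.
Indeed 2u₁ + 3u₂ - u₃ = 0.

linearly dependent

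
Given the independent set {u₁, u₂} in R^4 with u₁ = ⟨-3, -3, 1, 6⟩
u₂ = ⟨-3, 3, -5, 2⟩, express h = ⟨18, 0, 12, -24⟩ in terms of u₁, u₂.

Set up the augmented matrix [u₁ | u₂ | h] and row-reduce.
Row-reducing the augmented matrix gives the unique coefficients (α₁, α₂) = (-3, -3).

h = -3u₁ - 3u₂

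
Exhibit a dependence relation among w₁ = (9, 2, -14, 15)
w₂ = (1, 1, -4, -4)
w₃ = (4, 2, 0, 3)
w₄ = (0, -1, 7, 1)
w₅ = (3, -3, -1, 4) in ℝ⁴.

Write the vectors as columns of a matrix and find a nonzero vector in its null space.
One solution (up to scaling) is (1, 2, -2, 3, -1).

w₁ + 2w₂ - 2w₃ + 3w₄ - w₅ = 0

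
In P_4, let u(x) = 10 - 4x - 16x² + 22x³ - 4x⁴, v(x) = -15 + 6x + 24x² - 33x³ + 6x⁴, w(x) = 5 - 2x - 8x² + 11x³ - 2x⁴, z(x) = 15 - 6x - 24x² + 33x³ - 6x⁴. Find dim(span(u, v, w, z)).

1

Use coordinates relative to {1, x, …, x⁴}.
Apply Gaussian elimination to the matrix whose rows are u, v, w, z.
Exactly 1 pivot survives; hence the rank is 1.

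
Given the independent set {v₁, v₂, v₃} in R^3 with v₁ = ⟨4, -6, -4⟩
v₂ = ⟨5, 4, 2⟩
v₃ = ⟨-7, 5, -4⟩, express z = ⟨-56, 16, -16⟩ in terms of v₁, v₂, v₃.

Set up the augmented matrix [v₁ | v₂ | v₃ | z] and row-reduce.
Back-substitution yields (α₁, α₂, α₃) = (-2, -4, 4).

z = -2v₁ - 4v₂ + 4v₃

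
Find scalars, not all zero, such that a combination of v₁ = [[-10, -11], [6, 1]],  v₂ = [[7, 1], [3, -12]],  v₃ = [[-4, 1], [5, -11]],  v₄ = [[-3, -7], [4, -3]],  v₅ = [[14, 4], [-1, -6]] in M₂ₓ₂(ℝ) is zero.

v₁ + 2v₂ - v₃ - 2v₄ - v₅ = 0

Take coordinates with respect to {E₁₁, E₁₂, E₂₁, E₂₂}.
Set up α₁v₁ + … + α₅v₅ = 0 and solve the homogeneous system.
One solution (up to scaling) is (1, 2, -1, -2, -1).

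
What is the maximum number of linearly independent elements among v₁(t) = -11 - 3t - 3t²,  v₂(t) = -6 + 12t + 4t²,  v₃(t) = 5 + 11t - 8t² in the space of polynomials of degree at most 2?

Use coordinates relative to {1, t, t²}.
Put the 3×3 matrix [v₁|v₂|v₃] into echelon form.
There are 3 pivot columns, so rank = 3.

3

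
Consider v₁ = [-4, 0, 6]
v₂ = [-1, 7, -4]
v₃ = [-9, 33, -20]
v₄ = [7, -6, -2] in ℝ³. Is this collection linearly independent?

linearly dependent

There are 4 vectors in a 3-dimensional space, so they cannot be linearly independent.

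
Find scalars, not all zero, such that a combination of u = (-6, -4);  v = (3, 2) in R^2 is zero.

Row-reduce the matrix with u, v as columns; the null space gives the coefficients.
One solution (up to scaling) is (1, 2).

u + 2v = 0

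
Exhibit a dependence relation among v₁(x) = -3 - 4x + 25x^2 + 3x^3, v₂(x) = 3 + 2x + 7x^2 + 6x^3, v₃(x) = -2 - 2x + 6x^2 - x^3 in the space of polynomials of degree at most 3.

Take coordinates with respect to {1, x, …, x^3}.
Solve the homogeneous system with v₁, v₂, v₃ as columns by row-reducing the coefficient matrix.
A generator of the null space is (1, -1, -3).

v₁ - v₂ - 3v₃ = 0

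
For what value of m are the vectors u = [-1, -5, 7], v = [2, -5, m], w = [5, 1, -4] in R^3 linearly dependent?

m = 43/8

The vectors are dependent exactly when the determinant of the matrix with rows u, v, w vanishes.
Expanding, det = 129 - 24*m.
This vanishes exactly when m = 43/8.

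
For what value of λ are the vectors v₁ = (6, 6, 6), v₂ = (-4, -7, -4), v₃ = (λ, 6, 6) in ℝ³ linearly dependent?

λ = 6

The set is linearly dependent precisely when det[v₁; v₂; v₃] = 0.
Cofactor expansion gives det = 18*λ - 108.
Solving 18*λ - 108 = 0 yields λ = 6.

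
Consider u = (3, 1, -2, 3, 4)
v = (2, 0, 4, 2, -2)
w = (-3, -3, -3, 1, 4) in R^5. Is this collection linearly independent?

Row-reduce the matrix whose columns are u, v, w.
The reduction yields 3 nonzero rows, so the rank is 3.
Since rank = 3 (the number of vectors), the set is linearly independent.

linearly independent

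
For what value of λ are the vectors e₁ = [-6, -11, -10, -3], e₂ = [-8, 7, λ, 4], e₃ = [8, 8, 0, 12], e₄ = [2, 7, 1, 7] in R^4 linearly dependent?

Place the vectors as rows of a 4×4 matrix; dependence ⇔ determinant zero.
Cofactor expansion gives det = -400*λ - 240.
Solving -400*λ - 240 = 0 yields λ = -3/5.

λ = -3/5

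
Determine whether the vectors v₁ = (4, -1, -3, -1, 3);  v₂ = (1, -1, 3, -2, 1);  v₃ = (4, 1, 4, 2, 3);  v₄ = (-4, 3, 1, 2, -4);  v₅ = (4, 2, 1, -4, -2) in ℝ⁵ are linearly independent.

linearly independent

Row-reduce the matrix whose columns are v₁, v₂, v₃, v₄, v₅.
The reduction yields 5 nonzero rows, so the rank is 5.
Since rank = 5 (the number of vectors), the set is linearly independent.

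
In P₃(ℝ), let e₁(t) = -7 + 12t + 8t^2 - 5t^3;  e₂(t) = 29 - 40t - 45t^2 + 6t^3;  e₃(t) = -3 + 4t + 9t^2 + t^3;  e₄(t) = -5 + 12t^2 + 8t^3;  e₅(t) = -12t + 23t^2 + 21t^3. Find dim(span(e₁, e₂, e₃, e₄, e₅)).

dim = 3

Use coordinates relative to {1, t, …, t^3}.
Put the 4×5 matrix [e₁|e₂|e₃|e₄|e₅] into echelon form.
Exactly 3 pivots survive; hence the rank is 3.
(With 5 elements in a 4-dimensional space the rank is at most 4.)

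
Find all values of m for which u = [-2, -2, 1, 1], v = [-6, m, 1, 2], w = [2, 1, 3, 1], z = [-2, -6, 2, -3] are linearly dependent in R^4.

m = -11/2

Place the vectors as rows of a 4×4 matrix; dependence ⇔ determinant zero.
Cofactor expansion gives det = 36*m + 198.
This vanishes exactly when m = -11/2.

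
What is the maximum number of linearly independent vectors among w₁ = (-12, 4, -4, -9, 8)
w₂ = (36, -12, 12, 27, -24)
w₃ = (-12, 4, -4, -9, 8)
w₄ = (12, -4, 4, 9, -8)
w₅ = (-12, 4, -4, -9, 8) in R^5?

1

Put the 5×5 matrix [w₁|w₂|w₃|w₄|w₅] into echelon form.
There is 1 pivot column, so rank = 1.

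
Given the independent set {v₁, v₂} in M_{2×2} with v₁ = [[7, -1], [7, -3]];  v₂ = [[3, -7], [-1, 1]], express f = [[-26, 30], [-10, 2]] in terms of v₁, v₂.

Take coordinate vectors relative to {E₁₁, E₁₂, E₂₁, E₂₂}.
Set up the augmented matrix [v₁ | v₂ | f] and row-reduce.
The system has the unique solution (a₁, a₂) = (-2, -4).

f = -2v₁ - 4v₂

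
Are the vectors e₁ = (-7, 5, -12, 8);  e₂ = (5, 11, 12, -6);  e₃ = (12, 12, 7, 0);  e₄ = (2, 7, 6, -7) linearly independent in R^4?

linearly independent

Row-reduce the matrix whose columns are e₁, e₂, e₃, e₄.
The reduction yields 4 nonzero rows, so the rank is 4.
Since rank = 4 (the number of vectors), the set is linearly independent.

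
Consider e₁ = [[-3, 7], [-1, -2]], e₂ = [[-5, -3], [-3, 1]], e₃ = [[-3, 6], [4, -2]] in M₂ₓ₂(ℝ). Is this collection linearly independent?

Write each element as a coordinate vector in ℝ⁴ using {E₁₁, E₁₂, E₂₁, E₂₂}.
Row-reduce the matrix whose columns are e₁, e₂, e₃.
The reduction yields 3 nonzero rows, so the rank is 3.
Since rank = 3 (the number of vectors), the set is linearly independent.

linearly independent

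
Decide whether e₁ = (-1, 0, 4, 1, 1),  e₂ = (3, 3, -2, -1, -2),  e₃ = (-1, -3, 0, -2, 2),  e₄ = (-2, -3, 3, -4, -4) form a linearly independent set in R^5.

Place the vectors as rows of a 4×5 matrix and reduce to echelon form.
The reduction yields 4 nonzero rows, so the rank is 4.
Since rank = 4 (the number of vectors), the set is linearly independent.

linearly independent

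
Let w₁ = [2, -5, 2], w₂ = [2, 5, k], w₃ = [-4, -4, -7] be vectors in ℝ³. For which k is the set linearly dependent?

k = 29/7

The vectors are dependent exactly when the determinant of the matrix with rows w₁, w₂, w₃ vanishes.
The determinant works out to 28*k - 116.
This vanishes exactly when k = 29/7.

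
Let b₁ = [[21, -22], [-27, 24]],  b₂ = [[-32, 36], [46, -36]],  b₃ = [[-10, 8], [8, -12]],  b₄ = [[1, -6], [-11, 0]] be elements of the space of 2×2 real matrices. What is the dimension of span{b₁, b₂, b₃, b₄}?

Pass to coordinate vectors with respect to the basis {E₁₁, E₁₂, E₂₁, E₂₂}.
Form the matrix with b₁, b₂, b₃, b₄ as columns and reduce.
The echelon form has 2 nonzero rows, so the rank is 2.

dim = 2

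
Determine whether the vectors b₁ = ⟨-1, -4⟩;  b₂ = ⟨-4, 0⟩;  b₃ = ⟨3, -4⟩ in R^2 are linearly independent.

There are 3 vectors in a 2-dimensional space, so they cannot be linearly independent.

linearly dependent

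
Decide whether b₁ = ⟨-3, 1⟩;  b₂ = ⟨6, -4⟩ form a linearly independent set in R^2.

linearly independent

Row-reduce the matrix whose columns are b₁, b₂.
The reduction yields 2 nonzero rows, so the rank is 2.
Since rank = 2 (the number of vectors), the set is linearly independent.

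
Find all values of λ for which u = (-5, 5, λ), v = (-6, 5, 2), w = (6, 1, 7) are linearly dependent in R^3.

λ = 35/12

Place the vectors as rows of a 3×3 matrix; dependence ⇔ determinant zero.
Cofactor expansion gives det = 105 - 36*λ.
Solving 105 - 36*λ = 0 yields λ = 35/12.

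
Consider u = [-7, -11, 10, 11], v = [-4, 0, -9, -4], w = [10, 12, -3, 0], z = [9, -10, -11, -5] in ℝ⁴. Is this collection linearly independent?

The matrix [u|v|w|z] has determinant -19714.
A nonzero determinant means the columns are linearly independent.

linearly independent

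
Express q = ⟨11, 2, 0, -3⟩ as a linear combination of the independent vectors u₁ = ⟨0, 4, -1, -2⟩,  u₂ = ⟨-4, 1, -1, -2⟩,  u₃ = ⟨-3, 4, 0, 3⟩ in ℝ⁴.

Solve the system with u₁, u₂, u₃ as columns and q as the right-hand side.
Row-reducing the augmented matrix gives the unique coefficients (α₁, α₂, α₃) = (2, -2, -1).

q = 2u₁ - 2u₂ - u₃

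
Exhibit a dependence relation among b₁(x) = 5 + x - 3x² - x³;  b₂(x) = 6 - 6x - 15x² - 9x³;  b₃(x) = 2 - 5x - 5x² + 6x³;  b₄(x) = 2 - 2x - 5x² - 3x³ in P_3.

Write each element as a vector in ℝ⁴ using {1, x, …, x³}.
Set up α₁b₁ + … + α₄b₄ = 0 and solve the homogeneous system.
One solution (up to scaling) is (0, 1, 0, -3).

b₂ - 3b₄ = 0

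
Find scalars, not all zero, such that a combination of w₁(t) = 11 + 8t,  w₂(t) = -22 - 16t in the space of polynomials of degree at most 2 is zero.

2w₁ + w₂ = 0

Take coordinates with respect to {1, t, t^2}.
Row-reduce the matrix with w₁, w₂ as columns; the null space gives the coefficients.
A generator of the null space is (2, 1).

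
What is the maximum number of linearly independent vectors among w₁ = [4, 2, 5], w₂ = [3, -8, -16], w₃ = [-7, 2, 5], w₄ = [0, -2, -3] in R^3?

3

Put the 3×4 matrix [w₁|w₂|w₃|w₄] into echelon form.
Reduction leaves 3 leading entries, giving rank 3.
(With 4 elements in a 3-dimensional space the rank is at most 3.)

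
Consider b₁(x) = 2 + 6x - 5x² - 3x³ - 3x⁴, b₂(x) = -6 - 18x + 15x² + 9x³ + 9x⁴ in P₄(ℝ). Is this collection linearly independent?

linearly dependent

Write each element as a coordinate vector in ℝ⁵ using {1, x, …, x⁴}.
Row-reduce the matrix whose columns are b₁, b₂.
The reduction yields 1 nonzero row, so the rank is 1.
Since rank 1 < 2, the set is linearly dependent.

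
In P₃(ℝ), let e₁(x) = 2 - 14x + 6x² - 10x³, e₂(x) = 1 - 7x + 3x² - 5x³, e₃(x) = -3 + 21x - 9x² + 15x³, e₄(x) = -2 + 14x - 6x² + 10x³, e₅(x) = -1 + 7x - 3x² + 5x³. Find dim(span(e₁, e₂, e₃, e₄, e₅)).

Pass to coordinate vectors with respect to the basis {1, x, …, x³}.
Row-reduce the 5×4 matrix with these as rows.
There is 1 pivot column, so rank = 1.
(With 5 elements in a 4-dimensional space the rank is at most 4.)

1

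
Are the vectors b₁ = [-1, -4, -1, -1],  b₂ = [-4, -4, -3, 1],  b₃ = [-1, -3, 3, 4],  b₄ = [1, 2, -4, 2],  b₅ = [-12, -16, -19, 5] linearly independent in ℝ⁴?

There are 5 vectors in a 4-dimensional space, so they cannot be linearly independent.

linearly dependent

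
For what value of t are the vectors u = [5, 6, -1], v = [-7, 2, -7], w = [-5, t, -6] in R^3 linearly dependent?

t = 8/3

Place the vectors as rows of a 3×3 matrix; dependence ⇔ determinant zero.
The determinant works out to 42*t - 112.
Solving 42*t - 112 = 0 yields t = 8/3.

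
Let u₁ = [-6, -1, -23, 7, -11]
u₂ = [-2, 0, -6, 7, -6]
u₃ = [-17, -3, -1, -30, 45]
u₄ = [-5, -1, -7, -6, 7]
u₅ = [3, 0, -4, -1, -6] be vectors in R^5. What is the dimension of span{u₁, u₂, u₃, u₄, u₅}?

3

Row-reduce the 5×5 matrix with these as rows.
There are 3 pivot columns, so rank = 3.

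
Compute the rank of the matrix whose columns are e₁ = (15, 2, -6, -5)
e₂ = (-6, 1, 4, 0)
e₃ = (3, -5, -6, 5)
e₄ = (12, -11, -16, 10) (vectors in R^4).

2

Row-reduce the 4×4 matrix with these as rows.
There are 2 pivot columns, so rank = 2.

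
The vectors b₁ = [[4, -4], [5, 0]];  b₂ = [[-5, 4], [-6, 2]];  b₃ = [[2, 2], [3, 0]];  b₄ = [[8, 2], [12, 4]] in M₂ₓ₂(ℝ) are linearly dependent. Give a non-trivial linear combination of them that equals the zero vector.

3b₁ + 2b₂ + 3b₃ - b₄ = 0

Write each element as a vector in ℝ⁴ using {E₁₁, E₁₂, E₂₁, E₂₂}.
Row-reduce the matrix with b₁, b₂, b₃, b₄ as columns; the null space gives the coefficients.
A generator of the null space is (3, 2, 3, -1).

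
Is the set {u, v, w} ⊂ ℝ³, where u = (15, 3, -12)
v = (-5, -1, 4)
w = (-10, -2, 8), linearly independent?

The matrix [u|v|w] has determinant 0.
A zero determinant means the columns are linearly dependent.

linearly dependent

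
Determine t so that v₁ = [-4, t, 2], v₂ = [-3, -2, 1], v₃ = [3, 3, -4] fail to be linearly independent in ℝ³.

t = -26/9

The vectors are dependent exactly when the determinant of the matrix with rows v₁, v₂, v₃ vanishes.
Cofactor expansion gives det = -9*t - 26.
Setting this to zero gives t = -26/9.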